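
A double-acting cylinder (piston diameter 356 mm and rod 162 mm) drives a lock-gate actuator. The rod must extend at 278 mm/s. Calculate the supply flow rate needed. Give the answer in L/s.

Cap-side area A_cap = π/4 × (356 mm)² = 99540 mm^2
Q = A × v

Q ≈ 27.7 L/s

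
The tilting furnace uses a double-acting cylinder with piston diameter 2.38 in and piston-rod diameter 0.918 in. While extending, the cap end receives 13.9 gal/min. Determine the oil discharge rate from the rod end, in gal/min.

Q_out ≈ 11.8 gal/min

Cap-side area A_cap = π/4 × (2.38 in)² = 4.449 in^2
Rod-side annular area A_ann = π/4 × (2.38² − 0.918²) = 3.787 in^2
Piston speed v = Q_in/A_cap; rod-end outflow Q_out = v × A_ann = Q_in × A_ann/A_cap.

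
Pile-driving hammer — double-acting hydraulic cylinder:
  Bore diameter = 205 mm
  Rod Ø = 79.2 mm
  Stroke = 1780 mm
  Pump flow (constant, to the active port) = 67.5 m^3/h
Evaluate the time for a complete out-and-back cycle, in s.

t ≈ 5.80 s

Cap-side area A_cap = π/4 × (205 mm)² = 33010 mm^2
Rod-side annular area A_ann = π/4 × (205² − 79.2²) = 28080 mm^2
t_ext = A_cap·L/Q = 3.133 s
t_ret = A_ann·L/Q = 2.666 s
t_cycle = t_ext + t_ret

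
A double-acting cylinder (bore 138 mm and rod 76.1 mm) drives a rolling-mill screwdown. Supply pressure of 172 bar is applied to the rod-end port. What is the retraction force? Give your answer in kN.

Rod-side annular area A_ann = π/4 × (138² − 76.1²) = 10410 mm^2
On retraction the pressure acts on the annular area (bore minus rod).
F = P × A_ann

F ≈ 179 kN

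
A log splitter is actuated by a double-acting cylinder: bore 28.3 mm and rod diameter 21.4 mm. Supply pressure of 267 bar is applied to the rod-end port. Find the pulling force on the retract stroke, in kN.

F ≈ 7.19 kN

Rod-side annular area A_ann = π/4 × (28.3² − 21.4²) = 269.3 mm^2
On retraction the pressure acts on the annular area (bore minus rod).
F = P × A_ann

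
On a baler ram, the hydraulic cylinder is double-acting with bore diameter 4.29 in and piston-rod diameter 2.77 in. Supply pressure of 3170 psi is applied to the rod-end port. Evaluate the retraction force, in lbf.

Rod-side annular area A_ann = π/4 × (4.29² − 2.77²) = 8.428 in^2
On retraction the pressure acts on the annular area (bore minus rod).
F = P × A_ann

F ≈ 26700 lbf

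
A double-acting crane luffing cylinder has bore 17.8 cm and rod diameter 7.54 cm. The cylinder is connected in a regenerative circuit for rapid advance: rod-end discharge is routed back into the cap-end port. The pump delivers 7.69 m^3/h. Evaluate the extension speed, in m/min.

In regeneration the rod-end outflow joins the pump flow into the cap end, so the net volume the pump must supply per unit advance equals the rod cross-section area.
Rod cross-section A_rod = π/4 × (7.54 cm)² = 44.65 cm^2
v = Q_pump / A_rod

v ≈ 28.7 m/min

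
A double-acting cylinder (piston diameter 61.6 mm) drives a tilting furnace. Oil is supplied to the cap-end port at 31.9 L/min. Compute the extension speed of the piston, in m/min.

v ≈ 10.7 m/min

Cap-side area A_cap = π/4 × (61.6 mm)² = 2980 mm^2
v = Q / A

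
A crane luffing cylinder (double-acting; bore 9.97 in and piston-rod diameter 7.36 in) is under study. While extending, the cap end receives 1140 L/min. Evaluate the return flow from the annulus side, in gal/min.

Q_out ≈ 137 gal/min

Cap-side area A_cap = π/4 × (9.97 in)² = 78.07 in^2
Rod-side annular area A_ann = π/4 × (9.97² − 7.36²) = 35.52 in^2
Piston speed v = Q_in/A_cap; rod-end outflow Q_out = v × A_ann = Q_in × A_ann/A_cap.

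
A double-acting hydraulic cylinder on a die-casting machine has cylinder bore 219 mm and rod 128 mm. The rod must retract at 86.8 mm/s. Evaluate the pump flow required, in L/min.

Rod-side annular area A_ann = π/4 × (219² − 128²) = 24800 mm^2
Q = A × v

Q ≈ 129 L/min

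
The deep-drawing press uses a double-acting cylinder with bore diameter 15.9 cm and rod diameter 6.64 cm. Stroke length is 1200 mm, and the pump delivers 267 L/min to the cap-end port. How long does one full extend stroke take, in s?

Cap-side area A_cap = π/4 × (15.9 cm)² = 198.6 cm^2
Swept volume V = A × L; t = V / Q = A·L / Q

t ≈ 5.35 s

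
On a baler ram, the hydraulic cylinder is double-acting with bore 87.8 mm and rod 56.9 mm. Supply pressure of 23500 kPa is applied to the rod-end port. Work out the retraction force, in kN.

F ≈ 82.5 kN

Rod-side annular area A_ann = π/4 × (87.8² − 56.9²) = 3512 mm^2
On retraction the pressure acts on the annular area (bore minus rod).
F = P × A_ann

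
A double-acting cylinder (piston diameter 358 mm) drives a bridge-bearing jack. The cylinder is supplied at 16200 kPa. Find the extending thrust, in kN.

F ≈ 1630 kN

Cap-side area A_cap = π/4 × (358 mm)² = 1.007e5 mm^2
F = P × A_cap = 16200 kPa × A_cap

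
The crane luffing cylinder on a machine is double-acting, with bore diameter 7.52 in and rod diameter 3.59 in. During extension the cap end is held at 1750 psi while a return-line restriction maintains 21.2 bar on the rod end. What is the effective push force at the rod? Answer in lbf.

Cap-side area A_cap = π/4 × (7.52 in)² = 44.41 in^2
Rod-side annular area A_ann = π/4 × (7.52² − 3.59²) = 34.29 in^2
Net thrust = P_cap·A_cap − P_rod·A_ann = 77730 lbf − 10540 lbf

F ≈ 67200 lbf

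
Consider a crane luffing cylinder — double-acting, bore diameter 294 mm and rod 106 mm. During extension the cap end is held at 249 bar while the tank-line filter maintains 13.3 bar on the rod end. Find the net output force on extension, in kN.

F ≈ 1610 kN

Cap-side area A_cap = π/4 × (294 mm)² = 67890 mm^2
Rod-side annular area A_ann = π/4 × (294² − 106²) = 59060 mm^2
Net thrust = P_cap·A_cap − P_rod·A_ann = 1690 kN − 78.55 kN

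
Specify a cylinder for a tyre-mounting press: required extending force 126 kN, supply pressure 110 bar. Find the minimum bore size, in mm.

Extension force acts on the full piston face: F = P × (π/4)D².
D = √(4F / (πP)) = √(4 × 126 kN / (π × 110 bar))

D ≈ 121 mm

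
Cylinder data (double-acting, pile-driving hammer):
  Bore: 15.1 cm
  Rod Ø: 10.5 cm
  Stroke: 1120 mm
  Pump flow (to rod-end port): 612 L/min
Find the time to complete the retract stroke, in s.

t ≈ 1.02 s

Rod-side annular area A_ann = π/4 × (15.1² − 10.5²) = 92.49 cm^2
Swept volume V = A × L; t = V / Q = A·L / Q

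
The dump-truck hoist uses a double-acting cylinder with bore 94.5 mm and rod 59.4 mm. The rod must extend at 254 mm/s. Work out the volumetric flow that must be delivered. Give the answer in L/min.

Q ≈ 107 L/min

Cap-side area A_cap = π/4 × (94.5 mm)² = 7014 mm^2
Q = A × v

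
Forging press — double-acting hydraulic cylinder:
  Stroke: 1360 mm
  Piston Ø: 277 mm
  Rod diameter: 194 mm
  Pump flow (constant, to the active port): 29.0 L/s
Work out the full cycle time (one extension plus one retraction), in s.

Cap-side area A_cap = π/4 × (277 mm)² = 60260 mm^2
Rod-side annular area A_ann = π/4 × (277² − 194²) = 30700 mm^2
t_ext = A_cap·L/Q = 2.826 s
t_ret = A_ann·L/Q = 1.440 s
t_cycle = t_ext + t_ret

t ≈ 4.27 s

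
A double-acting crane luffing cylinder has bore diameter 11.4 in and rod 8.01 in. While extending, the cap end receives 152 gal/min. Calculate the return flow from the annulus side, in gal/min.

Q_out ≈ 77.0 gal/min

Cap-side area A_cap = π/4 × (11.4 in)² = 102.1 in^2
Rod-side annular area A_ann = π/4 × (11.4² − 8.01²) = 51.68 in^2
Piston speed v = Q_in/A_cap; rod-end outflow Q_out = v × A_ann = Q_in × A_ann/A_cap.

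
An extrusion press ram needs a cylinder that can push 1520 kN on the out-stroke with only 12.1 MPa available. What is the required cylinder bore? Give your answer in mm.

D ≈ 400 mm

Extension force acts on the full piston face: F = P × (π/4)D².
D = √(4F / (πP)) = √(4 × 1520 kN / (π × 12.1 MPa))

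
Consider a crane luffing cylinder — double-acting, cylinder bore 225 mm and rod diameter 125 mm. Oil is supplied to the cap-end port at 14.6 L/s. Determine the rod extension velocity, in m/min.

v ≈ 22.0 m/min

Cap-side area A_cap = π/4 × (225 mm)² = 39760 mm^2
v = Q / A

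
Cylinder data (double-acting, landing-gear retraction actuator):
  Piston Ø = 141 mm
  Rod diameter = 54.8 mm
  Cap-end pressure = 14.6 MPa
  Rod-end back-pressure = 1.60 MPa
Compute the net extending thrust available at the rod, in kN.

Cap-side area A_cap = π/4 × (141 mm)² = 15610 mm^2
Rod-side annular area A_ann = π/4 × (141² − 54.8²) = 13260 mm^2
Net thrust = P_cap·A_cap − P_rod·A_ann = 228.0 kN − 21.21 kN

F ≈ 207 kN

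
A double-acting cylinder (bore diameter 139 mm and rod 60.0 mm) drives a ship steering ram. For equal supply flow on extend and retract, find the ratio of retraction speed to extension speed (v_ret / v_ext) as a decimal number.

Cap-side area A_cap = π/4 × (139 mm)² = 15170 mm^2
Rod-side annular area A_ann = π/4 × (139² − 60.0²) = 12350 mm^2
For equal Q, v ∝ 1/A, so v_ret/v_ext = A_cap/A_ann.

v_ret/v_ext ≈ 1.23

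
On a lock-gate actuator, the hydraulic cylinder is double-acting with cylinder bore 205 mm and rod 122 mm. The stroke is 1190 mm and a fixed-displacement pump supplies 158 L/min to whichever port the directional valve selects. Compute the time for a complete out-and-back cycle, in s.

t ≈ 24.5 s

Cap-side area A_cap = π/4 × (205 mm)² = 33010 mm^2
Rod-side annular area A_ann = π/4 × (205² − 122²) = 21320 mm^2
t_ext = A_cap·L/Q = 14.92 s
t_ret = A_ann·L/Q = 9.633 s
t_cycle = t_ext + t_ret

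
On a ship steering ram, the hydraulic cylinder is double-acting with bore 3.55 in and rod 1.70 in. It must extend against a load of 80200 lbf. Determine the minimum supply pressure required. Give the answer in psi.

P ≈ 8100 psi

Cap-side area A_cap = π/4 × (3.55 in)² = 9.898 in^2
P = F / A = 80200 lbf / A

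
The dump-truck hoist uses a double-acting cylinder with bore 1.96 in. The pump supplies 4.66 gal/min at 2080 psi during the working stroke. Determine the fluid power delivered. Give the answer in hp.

Hydraulic power = P × Q

W ≈ 5.65 hp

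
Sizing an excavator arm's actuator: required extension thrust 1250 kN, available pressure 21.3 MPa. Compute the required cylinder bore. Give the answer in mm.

Extension force acts on the full piston face: F = P × (π/4)D².
D = √(4F / (πP)) = √(4 × 1250 kN / (π × 21.3 MPa))

D ≈ 273 mm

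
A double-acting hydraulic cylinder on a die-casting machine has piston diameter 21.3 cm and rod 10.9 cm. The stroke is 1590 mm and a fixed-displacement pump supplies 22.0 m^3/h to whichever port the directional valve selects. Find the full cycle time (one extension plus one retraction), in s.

Cap-side area A_cap = π/4 × (21.3 cm)² = 356.3 cm^2
Rod-side annular area A_ann = π/4 × (21.3² − 10.9²) = 263.0 cm^2
t_ext = A_cap·L/Q = 9.271 s
t_ret = A_ann·L/Q = 6.843 s
t_cycle = t_ext + t_ret

t ≈ 16.1 s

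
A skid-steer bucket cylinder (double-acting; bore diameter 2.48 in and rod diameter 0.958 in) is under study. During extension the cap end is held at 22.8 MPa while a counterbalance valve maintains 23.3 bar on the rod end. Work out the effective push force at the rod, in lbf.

F ≈ 14600 lbf

Cap-side area A_cap = π/4 × (2.48 in)² = 4.831 in^2
Rod-side annular area A_ann = π/4 × (2.48² − 0.958²) = 4.110 in^2
Net thrust = P_cap·A_cap − P_rod·A_ann = 15970 lbf − 1389 lbf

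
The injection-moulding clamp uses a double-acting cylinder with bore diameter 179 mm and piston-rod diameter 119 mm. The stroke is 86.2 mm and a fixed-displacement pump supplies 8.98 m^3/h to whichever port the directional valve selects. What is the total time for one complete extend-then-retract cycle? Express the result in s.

t ≈ 1.35 s

Cap-side area A_cap = π/4 × (179 mm)² = 25160 mm^2
Rod-side annular area A_ann = π/4 × (179² − 119²) = 14040 mm^2
t_ext = A_cap·L/Q = 0.8696 s
t_ret = A_ann·L/Q = 0.4853 s
t_cycle = t_ext + t_ret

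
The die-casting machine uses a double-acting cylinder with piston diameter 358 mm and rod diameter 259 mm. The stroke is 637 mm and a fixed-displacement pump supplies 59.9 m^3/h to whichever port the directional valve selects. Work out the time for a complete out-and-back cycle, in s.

t ≈ 5.69 s

Cap-side area A_cap = π/4 × (358 mm)² = 1.007e5 mm^2
Rod-side annular area A_ann = π/4 × (358² − 259²) = 47970 mm^2
t_ext = A_cap·L/Q = 3.854 s
t_ret = A_ann·L/Q = 1.837 s
t_cycle = t_ext + t_ret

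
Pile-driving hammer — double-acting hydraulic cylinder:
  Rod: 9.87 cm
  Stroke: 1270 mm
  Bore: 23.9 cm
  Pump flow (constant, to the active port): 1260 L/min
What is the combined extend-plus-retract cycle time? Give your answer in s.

Cap-side area A_cap = π/4 × (23.9 cm)² = 448.6 cm^2
Rod-side annular area A_ann = π/4 × (23.9² − 9.87²) = 372.1 cm^2
t_ext = A_cap·L/Q = 2.713 s
t_ret = A_ann·L/Q = 2.250 s
t_cycle = t_ext + t_ret

t ≈ 4.96 s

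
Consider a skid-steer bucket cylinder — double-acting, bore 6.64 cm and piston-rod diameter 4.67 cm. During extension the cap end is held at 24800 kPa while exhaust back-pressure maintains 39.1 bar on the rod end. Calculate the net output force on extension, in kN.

F ≈ 79.0 kN

Cap-side area A_cap = π/4 × (6.64 cm)² = 34.63 cm^2
Rod-side annular area A_ann = π/4 × (6.64² − 4.67²) = 17.50 cm^2
Net thrust = P_cap·A_cap − P_rod·A_ann = 85.88 kN − 6.842 kN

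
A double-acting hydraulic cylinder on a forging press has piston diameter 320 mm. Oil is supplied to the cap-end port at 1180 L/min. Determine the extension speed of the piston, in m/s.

Cap-side area A_cap = π/4 × (320 mm)² = 80420 mm^2
v = Q / A

v ≈ 0.245 m/s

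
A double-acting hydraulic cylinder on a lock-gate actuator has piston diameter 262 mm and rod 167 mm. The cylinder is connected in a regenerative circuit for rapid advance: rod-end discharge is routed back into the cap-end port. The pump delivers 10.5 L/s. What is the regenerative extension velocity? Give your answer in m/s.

In regeneration the rod-end outflow joins the pump flow into the cap end, so the net volume the pump must supply per unit advance equals the rod cross-section area.
Rod cross-section A_rod = π/4 × (167 mm)² = 21900 mm^2
v = Q_pump / A_rod

v ≈ 0.479 m/s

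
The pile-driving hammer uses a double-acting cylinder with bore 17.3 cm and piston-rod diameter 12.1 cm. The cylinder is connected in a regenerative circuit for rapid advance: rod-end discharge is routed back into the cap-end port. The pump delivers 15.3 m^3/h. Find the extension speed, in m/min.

v ≈ 22.2 m/min

In regeneration the rod-end outflow joins the pump flow into the cap end, so the net volume the pump must supply per unit advance equals the rod cross-section area.
Rod cross-section A_rod = π/4 × (12.1 cm)² = 115.0 cm^2
v = Q_pump / A_rod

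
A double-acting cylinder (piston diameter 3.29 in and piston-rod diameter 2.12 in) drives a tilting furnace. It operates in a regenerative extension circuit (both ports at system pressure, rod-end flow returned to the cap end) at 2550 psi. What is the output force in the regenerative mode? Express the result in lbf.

F ≈ 9000 lbf

With equal pressure on both faces, forces on the annular region cancel; the net push is pressure × rod cross-section.
Rod cross-section A_rod = π/4 × (2.12 in)² = 3.530 in^2
F = P × A_rod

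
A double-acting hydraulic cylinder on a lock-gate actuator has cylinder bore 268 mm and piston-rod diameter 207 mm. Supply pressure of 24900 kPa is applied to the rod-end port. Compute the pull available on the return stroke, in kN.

F ≈ 567 kN

Rod-side annular area A_ann = π/4 × (268² − 207²) = 22760 mm^2
On retraction the pressure acts on the annular area (bore minus rod).
F = P × A_ann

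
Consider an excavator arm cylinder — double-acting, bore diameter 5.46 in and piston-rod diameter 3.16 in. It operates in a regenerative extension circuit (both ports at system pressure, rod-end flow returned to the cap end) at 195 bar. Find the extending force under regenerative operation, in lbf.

F ≈ 22200 lbf

With equal pressure on both faces, forces on the annular region cancel; the net push is pressure × rod cross-section.
Rod cross-section A_rod = π/4 × (3.16 in)² = 7.843 in^2
F = P × A_rod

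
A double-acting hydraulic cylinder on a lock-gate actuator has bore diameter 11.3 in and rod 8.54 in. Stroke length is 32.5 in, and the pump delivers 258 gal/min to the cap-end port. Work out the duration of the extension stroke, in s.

t ≈ 3.28 s

Cap-side area A_cap = π/4 × (11.3 in)² = 100.3 in^2
Swept volume V = A × L; t = V / Q = A·L / Q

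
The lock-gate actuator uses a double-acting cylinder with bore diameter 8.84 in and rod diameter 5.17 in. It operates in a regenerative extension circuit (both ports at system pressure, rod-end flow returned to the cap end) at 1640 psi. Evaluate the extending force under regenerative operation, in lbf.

With equal pressure on both faces, forces on the annular region cancel; the net push is pressure × rod cross-section.
Rod cross-section A_rod = π/4 × (5.17 in)² = 20.99 in^2
F = P × A_rod

F ≈ 34400 lbf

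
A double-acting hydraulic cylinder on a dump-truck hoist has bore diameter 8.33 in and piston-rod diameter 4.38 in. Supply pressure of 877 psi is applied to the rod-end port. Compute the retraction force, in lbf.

Rod-side annular area A_ann = π/4 × (8.33² − 4.38²) = 39.43 in^2
On retraction the pressure acts on the annular area (bore minus rod).
F = P × A_ann

F ≈ 34600 lbf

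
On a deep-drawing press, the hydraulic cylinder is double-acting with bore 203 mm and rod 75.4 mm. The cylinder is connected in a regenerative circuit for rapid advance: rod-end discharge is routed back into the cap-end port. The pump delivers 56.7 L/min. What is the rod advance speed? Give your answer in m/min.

v ≈ 12.7 m/min

In regeneration the rod-end outflow joins the pump flow into the cap end, so the net volume the pump must supply per unit advance equals the rod cross-section area.
Rod cross-section A_rod = π/4 × (75.4 mm)² = 4465 mm^2
v = Q_pump / A_rod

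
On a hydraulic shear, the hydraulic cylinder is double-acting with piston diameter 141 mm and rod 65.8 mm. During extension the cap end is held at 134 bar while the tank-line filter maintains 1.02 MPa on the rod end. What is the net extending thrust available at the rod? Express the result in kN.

Cap-side area A_cap = π/4 × (141 mm)² = 15610 mm^2
Rod-side annular area A_ann = π/4 × (141² − 65.8²) = 12210 mm^2
Net thrust = P_cap·A_cap − P_rod·A_ann = 209.2 kN − 12.46 kN

F ≈ 197 kN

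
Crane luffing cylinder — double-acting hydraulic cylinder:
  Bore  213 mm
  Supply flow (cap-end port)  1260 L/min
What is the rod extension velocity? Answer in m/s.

v ≈ 0.589 m/s

Cap-side area A_cap = π/4 × (213 mm)² = 35630 mm^2
v = Q / A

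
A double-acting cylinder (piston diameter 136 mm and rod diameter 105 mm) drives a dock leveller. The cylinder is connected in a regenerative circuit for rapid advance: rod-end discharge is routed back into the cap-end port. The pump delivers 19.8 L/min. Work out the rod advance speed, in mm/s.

v ≈ 38.1 mm/s

In regeneration the rod-end outflow joins the pump flow into the cap end, so the net volume the pump must supply per unit advance equals the rod cross-section area.
Rod cross-section A_rod = π/4 × (105 mm)² = 8659 mm^2
v = Q_pump / A_rod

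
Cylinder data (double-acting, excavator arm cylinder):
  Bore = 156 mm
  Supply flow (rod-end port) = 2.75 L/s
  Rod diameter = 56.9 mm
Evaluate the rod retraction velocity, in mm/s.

Rod-side annular area A_ann = π/4 × (156² − 56.9²) = 16570 mm^2
Flow into the rod-end port fills the annular volume.
v = Q / A

v ≈ 166 mm/s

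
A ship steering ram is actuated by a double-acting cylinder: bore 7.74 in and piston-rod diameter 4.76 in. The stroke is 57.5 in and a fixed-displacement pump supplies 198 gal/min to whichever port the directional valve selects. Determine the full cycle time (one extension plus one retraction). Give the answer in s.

t ≈ 5.76 s

Cap-side area A_cap = π/4 × (7.74 in)² = 47.05 in^2
Rod-side annular area A_ann = π/4 × (7.74² − 4.76²) = 29.26 in^2
t_ext = A_cap·L/Q = 3.549 s
t_ret = A_ann·L/Q = 2.207 s
t_cycle = t_ext + t_ret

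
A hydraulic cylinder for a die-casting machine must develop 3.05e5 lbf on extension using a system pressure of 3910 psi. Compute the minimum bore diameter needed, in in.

D ≈ 9.97 in

Extension force acts on the full piston face: F = P × (π/4)D².
D = √(4F / (πP)) = √(4 × 3.05e5 lbf / (π × 3910 psi))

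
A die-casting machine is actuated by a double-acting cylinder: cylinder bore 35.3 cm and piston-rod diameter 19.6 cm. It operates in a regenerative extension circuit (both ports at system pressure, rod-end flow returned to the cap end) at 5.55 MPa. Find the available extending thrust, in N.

With equal pressure on both faces, forces on the annular region cancel; the net push is pressure × rod cross-section.
Rod cross-section A_rod = π/4 × (19.6 cm)² = 301.7 cm^2
F = P × A_rod

F ≈ 1.67e5 N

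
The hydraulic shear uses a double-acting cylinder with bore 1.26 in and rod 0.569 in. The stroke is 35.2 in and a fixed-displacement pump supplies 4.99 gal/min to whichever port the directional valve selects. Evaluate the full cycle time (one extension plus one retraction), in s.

t ≈ 4.10 s

Cap-side area A_cap = π/4 × (1.26 in)² = 1.247 in^2
Rod-side annular area A_ann = π/4 × (1.26² − 0.569²) = 0.9926 in^2
t_ext = A_cap·L/Q = 2.285 s
t_ret = A_ann·L/Q = 1.819 s
t_cycle = t_ext + t_ret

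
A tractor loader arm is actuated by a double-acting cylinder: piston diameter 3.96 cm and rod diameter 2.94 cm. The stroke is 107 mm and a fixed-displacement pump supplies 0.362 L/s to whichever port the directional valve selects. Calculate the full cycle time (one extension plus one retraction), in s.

t ≈ 0.527 s

Cap-side area A_cap = π/4 × (3.96 cm)² = 12.32 cm^2
Rod-side annular area A_ann = π/4 × (3.96² − 2.94²) = 5.528 cm^2
t_ext = A_cap·L/Q = 0.3640 s
t_ret = A_ann·L/Q = 0.1634 s
t_cycle = t_ext + t_ret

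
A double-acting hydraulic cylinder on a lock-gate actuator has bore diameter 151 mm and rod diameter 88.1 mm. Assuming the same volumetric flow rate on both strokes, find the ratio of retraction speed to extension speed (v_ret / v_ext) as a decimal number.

v_ret/v_ext ≈ 1.52

Cap-side area A_cap = π/4 × (151 mm)² = 17910 mm^2
Rod-side annular area A_ann = π/4 × (151² − 88.1²) = 11810 mm^2
For equal Q, v ∝ 1/A, so v_ret/v_ext = A_cap/A_ann.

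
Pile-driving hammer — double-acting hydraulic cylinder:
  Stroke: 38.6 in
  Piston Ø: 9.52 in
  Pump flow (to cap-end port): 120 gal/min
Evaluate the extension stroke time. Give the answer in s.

Cap-side area A_cap = π/4 × (9.52 in)² = 71.18 in^2
Swept volume V = A × L; t = V / Q = A·L / Q

t ≈ 5.95 s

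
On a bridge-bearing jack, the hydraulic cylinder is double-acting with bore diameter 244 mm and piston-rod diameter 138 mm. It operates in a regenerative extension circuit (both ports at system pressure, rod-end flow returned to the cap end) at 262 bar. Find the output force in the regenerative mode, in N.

F ≈ 3.92e5 N

With equal pressure on both faces, forces on the annular region cancel; the net push is pressure × rod cross-section.
Rod cross-section A_rod = π/4 × (138 mm)² = 14960 mm^2
F = P × A_rod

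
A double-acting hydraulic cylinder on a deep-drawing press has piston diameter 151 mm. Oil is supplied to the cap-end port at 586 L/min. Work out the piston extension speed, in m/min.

v ≈ 32.7 m/min

Cap-side area A_cap = π/4 × (151 mm)² = 17910 mm^2
v = Q / A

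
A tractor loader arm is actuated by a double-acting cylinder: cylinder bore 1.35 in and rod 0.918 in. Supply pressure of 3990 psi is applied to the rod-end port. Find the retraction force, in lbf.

Rod-side annular area A_ann = π/4 × (1.35² − 0.918²) = 0.7695 in^2
On retraction the pressure acts on the annular area (bore minus rod).
F = P × A_ann

F ≈ 3070 lbf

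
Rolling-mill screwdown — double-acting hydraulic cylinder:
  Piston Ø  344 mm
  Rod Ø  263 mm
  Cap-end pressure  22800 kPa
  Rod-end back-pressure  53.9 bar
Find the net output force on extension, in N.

F ≈ 1.91e6 N

Cap-side area A_cap = π/4 × (344 mm)² = 92940 mm^2
Rod-side annular area A_ann = π/4 × (344² − 263²) = 38620 mm^2
Net thrust = P_cap·A_cap − P_rod·A_ann = 2.119e6 N − 2.081e5 N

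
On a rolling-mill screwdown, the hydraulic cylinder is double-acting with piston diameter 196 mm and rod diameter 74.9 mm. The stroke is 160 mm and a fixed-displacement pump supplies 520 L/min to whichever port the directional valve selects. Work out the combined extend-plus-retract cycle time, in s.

Cap-side area A_cap = π/4 × (196 mm)² = 30170 mm^2
Rod-side annular area A_ann = π/4 × (196² − 74.9²) = 25770 mm^2
t_ext = A_cap·L/Q = 0.5570 s
t_ret = A_ann·L/Q = 0.4757 s
t_cycle = t_ext + t_ret

t ≈ 1.03 s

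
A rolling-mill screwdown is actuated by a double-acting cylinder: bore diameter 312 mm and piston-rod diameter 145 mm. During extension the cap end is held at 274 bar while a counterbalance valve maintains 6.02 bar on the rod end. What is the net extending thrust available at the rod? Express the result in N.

F ≈ 2.06e6 N

Cap-side area A_cap = π/4 × (312 mm)² = 76450 mm^2
Rod-side annular area A_ann = π/4 × (312² − 145²) = 59940 mm^2
Net thrust = P_cap·A_cap − P_rod·A_ann = 2.095e6 N − 36080 N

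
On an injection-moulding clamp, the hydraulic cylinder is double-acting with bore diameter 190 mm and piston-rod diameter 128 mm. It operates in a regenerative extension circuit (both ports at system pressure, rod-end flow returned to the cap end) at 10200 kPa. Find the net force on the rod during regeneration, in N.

With equal pressure on both faces, forces on the annular region cancel; the net push is pressure × rod cross-section.
Rod cross-section A_rod = π/4 × (128 mm)² = 12870 mm^2
F = P × A_rod

F ≈ 1.31e5 N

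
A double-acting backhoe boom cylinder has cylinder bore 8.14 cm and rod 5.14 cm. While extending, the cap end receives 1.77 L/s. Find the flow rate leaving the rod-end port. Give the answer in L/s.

Q_out ≈ 1.06 L/s

Cap-side area A_cap = π/4 × (8.14 cm)² = 52.04 cm^2
Rod-side annular area A_ann = π/4 × (8.14² − 5.14²) = 31.29 cm^2
Piston speed v = Q_in/A_cap; rod-end outflow Q_out = v × A_ann = Q_in × A_ann/A_cap.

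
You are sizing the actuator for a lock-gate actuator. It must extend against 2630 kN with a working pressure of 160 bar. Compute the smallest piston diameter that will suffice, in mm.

Extension force acts on the full piston face: F = P × (π/4)D².
D = √(4F / (πP)) = √(4 × 2630 kN / (π × 160 bar))

D ≈ 457 mm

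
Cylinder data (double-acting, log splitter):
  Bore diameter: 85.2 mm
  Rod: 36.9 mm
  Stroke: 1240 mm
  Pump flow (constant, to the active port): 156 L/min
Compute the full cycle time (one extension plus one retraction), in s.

Cap-side area A_cap = π/4 × (85.2 mm)² = 5701 mm^2
Rod-side annular area A_ann = π/4 × (85.2² − 36.9²) = 4632 mm^2
t_ext = A_cap·L/Q = 2.719 s
t_ret = A_ann·L/Q = 2.209 s
t_cycle = t_ext + t_ret

t ≈ 4.93 s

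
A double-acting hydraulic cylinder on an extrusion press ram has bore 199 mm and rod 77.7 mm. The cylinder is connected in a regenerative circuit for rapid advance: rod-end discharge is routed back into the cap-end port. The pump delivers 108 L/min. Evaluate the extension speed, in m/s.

v ≈ 0.380 m/s

In regeneration the rod-end outflow joins the pump flow into the cap end, so the net volume the pump must supply per unit advance equals the rod cross-section area.
Rod cross-section A_rod = π/4 × (77.7 mm)² = 4742 mm^2
v = Q_pump / A_rod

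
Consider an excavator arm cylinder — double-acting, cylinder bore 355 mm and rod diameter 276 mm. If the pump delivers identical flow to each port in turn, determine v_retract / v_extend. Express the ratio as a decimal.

v_ret/v_ext ≈ 2.53

Cap-side area A_cap = π/4 × (355 mm)² = 98980 mm^2
Rod-side annular area A_ann = π/4 × (355² − 276²) = 39150 mm^2
For equal Q, v ∝ 1/A, so v_ret/v_ext = A_cap/A_ann.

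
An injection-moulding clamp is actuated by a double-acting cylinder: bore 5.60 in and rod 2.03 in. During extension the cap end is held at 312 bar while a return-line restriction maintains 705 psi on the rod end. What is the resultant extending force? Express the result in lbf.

F ≈ 96400 lbf

Cap-side area A_cap = π/4 × (5.60 in)² = 24.63 in^2
Rod-side annular area A_ann = π/4 × (5.60² − 2.03²) = 21.39 in^2
Net thrust = P_cap·A_cap − P_rod·A_ann = 1.115e5 lbf − 15080 lbf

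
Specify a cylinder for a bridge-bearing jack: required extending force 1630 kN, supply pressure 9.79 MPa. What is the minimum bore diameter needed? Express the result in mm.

D ≈ 460 mm

Extension force acts on the full piston face: F = P × (π/4)D².
D = √(4F / (πP)) = √(4 × 1630 kN / (π × 9.79 MPa))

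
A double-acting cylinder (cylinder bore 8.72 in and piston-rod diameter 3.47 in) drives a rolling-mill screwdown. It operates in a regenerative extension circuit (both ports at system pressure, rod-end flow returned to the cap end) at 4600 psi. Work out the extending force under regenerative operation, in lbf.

F ≈ 43500 lbf

With equal pressure on both faces, forces on the annular region cancel; the net push is pressure × rod cross-section.
Rod cross-section A_rod = π/4 × (3.47 in)² = 9.457 in^2
F = P × A_rod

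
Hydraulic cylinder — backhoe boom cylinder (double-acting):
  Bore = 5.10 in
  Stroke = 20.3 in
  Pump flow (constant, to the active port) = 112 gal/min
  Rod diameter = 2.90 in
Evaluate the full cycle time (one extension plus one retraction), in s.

t ≈ 1.61 s

Cap-side area A_cap = π/4 × (5.10 in)² = 20.43 in^2
Rod-side annular area A_ann = π/4 × (5.10² − 2.90²) = 13.82 in^2
t_ext = A_cap·L/Q = 0.9617 s
t_ret = A_ann·L/Q = 0.6508 s
t_cycle = t_ext + t_ret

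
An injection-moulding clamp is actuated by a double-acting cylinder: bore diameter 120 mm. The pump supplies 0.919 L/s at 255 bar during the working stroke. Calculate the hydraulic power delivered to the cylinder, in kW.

Hydraulic power = P × Q

W ≈ 23.4 kW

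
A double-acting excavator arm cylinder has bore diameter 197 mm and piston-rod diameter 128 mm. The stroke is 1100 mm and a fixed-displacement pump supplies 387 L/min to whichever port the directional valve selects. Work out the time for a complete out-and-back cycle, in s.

t ≈ 8.20 s

Cap-side area A_cap = π/4 × (197 mm)² = 30480 mm^2
Rod-side annular area A_ann = π/4 × (197² − 128²) = 17610 mm^2
t_ext = A_cap·L/Q = 5.198 s
t_ret = A_ann·L/Q = 3.004 s
t_cycle = t_ext + t_ret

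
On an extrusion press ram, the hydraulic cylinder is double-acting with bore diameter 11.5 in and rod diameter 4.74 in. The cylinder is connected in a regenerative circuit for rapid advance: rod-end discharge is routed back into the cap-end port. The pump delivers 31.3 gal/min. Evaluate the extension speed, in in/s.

v ≈ 6.83 in/s

In regeneration the rod-end outflow joins the pump flow into the cap end, so the net volume the pump must supply per unit advance equals the rod cross-section area.
Rod cross-section A_rod = π/4 × (4.74 in)² = 17.65 in^2
v = Q_pump / A_rod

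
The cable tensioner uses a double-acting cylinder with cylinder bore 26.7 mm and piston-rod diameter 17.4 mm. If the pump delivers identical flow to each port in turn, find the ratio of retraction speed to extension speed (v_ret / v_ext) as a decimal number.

Cap-side area A_cap = π/4 × (26.7 mm)² = 559.9 mm^2
Rod-side annular area A_ann = π/4 × (26.7² − 17.4²) = 322.1 mm^2
For equal Q, v ∝ 1/A, so v_ret/v_ext = A_cap/A_ann.

v_ret/v_ext ≈ 1.74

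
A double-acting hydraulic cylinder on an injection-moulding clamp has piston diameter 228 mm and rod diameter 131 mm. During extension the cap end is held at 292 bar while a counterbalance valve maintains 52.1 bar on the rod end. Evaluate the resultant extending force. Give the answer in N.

F ≈ 1.05e6 N

Cap-side area A_cap = π/4 × (228 mm)² = 40830 mm^2
Rod-side annular area A_ann = π/4 × (228² − 131²) = 27350 mm^2
Net thrust = P_cap·A_cap − P_rod·A_ann = 1.192e6 N − 1.425e5 N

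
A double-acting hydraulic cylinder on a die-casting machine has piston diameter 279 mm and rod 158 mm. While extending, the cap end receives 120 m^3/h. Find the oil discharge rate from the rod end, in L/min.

Cap-side area A_cap = π/4 × (279 mm)² = 61140 mm^2
Rod-side annular area A_ann = π/4 × (279² − 158²) = 41530 mm^2
Piston speed v = Q_in/A_cap; rod-end outflow Q_out = v × A_ann = Q_in × A_ann/A_cap.

Q_out ≈ 1360 L/min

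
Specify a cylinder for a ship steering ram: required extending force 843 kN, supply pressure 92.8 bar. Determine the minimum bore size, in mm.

D ≈ 340 mm

Extension force acts on the full piston face: F = P × (π/4)D².
D = √(4F / (πP)) = √(4 × 843 kN / (π × 92.8 bar))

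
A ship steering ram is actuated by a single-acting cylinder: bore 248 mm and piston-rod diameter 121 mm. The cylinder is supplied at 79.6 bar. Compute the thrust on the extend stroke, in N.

F ≈ 3.85e5 N

Cap-side area A_cap = π/4 × (248 mm)² = 48310 mm^2
F = P × A_cap = 79.6 bar × A_cap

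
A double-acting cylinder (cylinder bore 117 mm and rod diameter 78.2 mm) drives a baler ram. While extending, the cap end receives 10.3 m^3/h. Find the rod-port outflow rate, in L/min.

Q_out ≈ 95.0 L/min

Cap-side area A_cap = π/4 × (117 mm)² = 10750 mm^2
Rod-side annular area A_ann = π/4 × (117² − 78.2²) = 5948 mm^2
Piston speed v = Q_in/A_cap; rod-end outflow Q_out = v × A_ann = Q_in × A_ann/A_cap.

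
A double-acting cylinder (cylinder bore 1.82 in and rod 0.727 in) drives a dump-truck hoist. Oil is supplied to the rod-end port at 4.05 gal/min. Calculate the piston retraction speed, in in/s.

v ≈ 7.13 in/s

Rod-side annular area A_ann = π/4 × (1.82² − 0.727²) = 2.186 in^2
Flow into the rod-end port fills the annular volume.
v = Q / A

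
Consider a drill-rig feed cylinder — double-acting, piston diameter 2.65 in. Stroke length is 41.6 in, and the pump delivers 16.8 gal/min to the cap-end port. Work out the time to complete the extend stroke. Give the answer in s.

Cap-side area A_cap = π/4 × (2.65 in)² = 5.515 in^2
Swept volume V = A × L; t = V / Q = A·L / Q

t ≈ 3.55 s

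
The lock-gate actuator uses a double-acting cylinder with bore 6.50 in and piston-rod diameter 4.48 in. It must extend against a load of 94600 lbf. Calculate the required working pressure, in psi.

P ≈ 2850 psi

Cap-side area A_cap = π/4 × (6.50 in)² = 33.18 in^2
P = F / A = 94600 lbf / A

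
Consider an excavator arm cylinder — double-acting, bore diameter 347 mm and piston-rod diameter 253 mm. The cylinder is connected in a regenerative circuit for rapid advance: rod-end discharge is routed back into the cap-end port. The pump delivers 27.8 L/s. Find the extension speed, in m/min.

v ≈ 33.2 m/min

In regeneration the rod-end outflow joins the pump flow into the cap end, so the net volume the pump must supply per unit advance equals the rod cross-section area.
Rod cross-section A_rod = π/4 × (253 mm)² = 50270 mm^2
v = Q_pump / A_rod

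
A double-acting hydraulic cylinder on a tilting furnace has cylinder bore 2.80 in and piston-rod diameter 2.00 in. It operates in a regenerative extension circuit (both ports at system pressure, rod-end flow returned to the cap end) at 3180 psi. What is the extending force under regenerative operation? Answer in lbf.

With equal pressure on both faces, forces on the annular region cancel; the net push is pressure × rod cross-section.
Rod cross-section A_rod = π/4 × (2.00 in)² = 3.142 in^2
F = P × A_rod

F ≈ 9990 lbf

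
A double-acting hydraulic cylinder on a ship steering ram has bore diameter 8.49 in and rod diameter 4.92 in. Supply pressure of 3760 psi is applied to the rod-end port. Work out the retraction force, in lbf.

Rod-side annular area A_ann = π/4 × (8.49² − 4.92²) = 37.60 in^2
On retraction the pressure acts on the annular area (bore minus rod).
F = P × A_ann

F ≈ 1.41e5 lbf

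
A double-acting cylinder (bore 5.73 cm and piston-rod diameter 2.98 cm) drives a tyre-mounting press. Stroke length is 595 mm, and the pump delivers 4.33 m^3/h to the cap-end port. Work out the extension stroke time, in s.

Cap-side area A_cap = π/4 × (5.73 cm)² = 25.79 cm^2
Swept volume V = A × L; t = V / Q = A·L / Q

t ≈ 1.28 s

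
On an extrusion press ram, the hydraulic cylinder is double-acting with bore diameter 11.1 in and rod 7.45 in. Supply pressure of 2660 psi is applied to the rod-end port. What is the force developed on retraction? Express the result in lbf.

Rod-side annular area A_ann = π/4 × (11.1² − 7.45²) = 53.18 in^2
On retraction the pressure acts on the annular area (bore minus rod).
F = P × A_ann

F ≈ 1.41e5 lbf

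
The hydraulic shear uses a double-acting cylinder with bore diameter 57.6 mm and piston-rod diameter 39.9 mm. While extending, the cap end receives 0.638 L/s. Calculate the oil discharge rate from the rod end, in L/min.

Cap-side area A_cap = π/4 × (57.6 mm)² = 2606 mm^2
Rod-side annular area A_ann = π/4 × (57.6² − 39.9²) = 1355 mm^2
Piston speed v = Q_in/A_cap; rod-end outflow Q_out = v × A_ann = Q_in × A_ann/A_cap.

Q_out ≈ 19.9 L/min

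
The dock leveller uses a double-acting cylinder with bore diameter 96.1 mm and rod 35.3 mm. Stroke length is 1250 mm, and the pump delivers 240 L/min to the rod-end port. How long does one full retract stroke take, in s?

Rod-side annular area A_ann = π/4 × (96.1² − 35.3²) = 6275 mm^2
Swept volume V = A × L; t = V / Q = A·L / Q

t ≈ 1.96 s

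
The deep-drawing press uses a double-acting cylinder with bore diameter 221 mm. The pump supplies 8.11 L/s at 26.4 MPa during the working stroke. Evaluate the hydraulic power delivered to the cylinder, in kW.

Hydraulic power = P × Q

W ≈ 214 kW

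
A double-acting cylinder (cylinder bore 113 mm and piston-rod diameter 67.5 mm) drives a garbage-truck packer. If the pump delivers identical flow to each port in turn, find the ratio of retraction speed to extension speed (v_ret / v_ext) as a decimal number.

Cap-side area A_cap = π/4 × (113 mm)² = 10030 mm^2
Rod-side annular area A_ann = π/4 × (113² − 67.5²) = 6450 mm^2
For equal Q, v ∝ 1/A, so v_ret/v_ext = A_cap/A_ann.

v_ret/v_ext ≈ 1.55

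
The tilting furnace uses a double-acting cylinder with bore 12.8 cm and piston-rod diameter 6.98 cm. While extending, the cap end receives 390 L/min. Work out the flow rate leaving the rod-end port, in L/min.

Cap-side area A_cap = π/4 × (12.8 cm)² = 128.7 cm^2
Rod-side annular area A_ann = π/4 × (12.8² − 6.98²) = 90.41 cm^2
Piston speed v = Q_in/A_cap; rod-end outflow Q_out = v × A_ann = Q_in × A_ann/A_cap.

Q_out ≈ 274 L/min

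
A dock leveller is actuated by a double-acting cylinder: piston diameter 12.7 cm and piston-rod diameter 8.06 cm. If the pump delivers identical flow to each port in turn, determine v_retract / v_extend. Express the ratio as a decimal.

Cap-side area A_cap = π/4 × (12.7 cm)² = 126.7 cm^2
Rod-side annular area A_ann = π/4 × (12.7² − 8.06²) = 75.65 cm^2
For equal Q, v ∝ 1/A, so v_ret/v_ext = A_cap/A_ann.

v_ret/v_ext ≈ 1.67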